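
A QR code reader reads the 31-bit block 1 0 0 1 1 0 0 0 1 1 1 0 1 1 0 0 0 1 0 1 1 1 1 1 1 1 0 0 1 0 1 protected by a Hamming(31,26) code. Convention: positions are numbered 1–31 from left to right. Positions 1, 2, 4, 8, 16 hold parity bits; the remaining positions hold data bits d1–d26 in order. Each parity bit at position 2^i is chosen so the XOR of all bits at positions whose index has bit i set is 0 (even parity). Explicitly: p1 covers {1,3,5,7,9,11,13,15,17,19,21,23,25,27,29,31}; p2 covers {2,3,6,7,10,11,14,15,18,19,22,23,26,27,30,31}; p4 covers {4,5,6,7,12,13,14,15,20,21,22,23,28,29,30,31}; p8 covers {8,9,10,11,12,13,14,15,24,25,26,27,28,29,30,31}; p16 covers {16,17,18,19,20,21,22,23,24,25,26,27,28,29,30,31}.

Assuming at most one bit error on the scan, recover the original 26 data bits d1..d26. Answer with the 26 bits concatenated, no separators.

01001110110010111111100101

s1 (pos 1,3,5,7,9,11,13,15,17,19,21,23,25,27,29,31): 1⊕0⊕1⊕0⊕1⊕1⊕1⊕0⊕0⊕0⊕1⊕1⊕1⊕0⊕1⊕1 = 0
s2 (pos 2,3,6,7,10,11,14,15,18,19,22,23,26,27,30,31): 0⊕0⊕0⊕0⊕1⊕1⊕1⊕0⊕1⊕0⊕1⊕1⊕1⊕0⊕0⊕1 = 0
s4 (pos 4,5,6,7,12,13,14,15,20,21,22,23,28,29,30,31): 1⊕1⊕0⊕0⊕0⊕1⊕1⊕0⊕1⊕1⊕1⊕1⊕0⊕1⊕0⊕1 = 0
s8 (pos 8,9,10,11,12,13,14,15,24,25,26,27,28,29,30,31): 0⊕1⊕1⊕1⊕0⊕1⊕1⊕0⊕1⊕1⊕1⊕0⊕0⊕1⊕0⊕1 = 0
s16 (pos 16,17,18,19,20,21,22,23,24,25,26,27,28,29,30,31): 0⊕0⊕1⊕0⊕1⊕1⊕1⊕1⊕1⊕1⊕1⊕0⊕0⊕1⊕0⊕1 = 0
Syndrome s16…s1 = 00000 → no error.
Read data bits from positions 3,5,6,7,9,10,11,12,13,14,15,17,18,19,20,21,22,23,24,25,26,27,28,29,30,31: 01001110110010111111100101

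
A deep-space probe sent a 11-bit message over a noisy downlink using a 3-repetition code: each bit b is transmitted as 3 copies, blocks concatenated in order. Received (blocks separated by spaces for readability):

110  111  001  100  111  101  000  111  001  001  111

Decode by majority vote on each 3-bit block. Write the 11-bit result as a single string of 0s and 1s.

Block 1 (110): 2 ones → 1
Block 2 (111): 3 ones → 1
Block 3 (001): 1 one → 0
Block 4 (100): 1 one → 0
Block 5 (111): 3 ones → 1
Block 6 (101): 2 ones → 1
Block 7 (000): 0 ones → 0
Block 8 (111): 3 ones → 1
Block 9 (001): 1 one → 0
Block 10 (001): 1 one → 0
Block 11 (111): 3 ones → 1

11001101001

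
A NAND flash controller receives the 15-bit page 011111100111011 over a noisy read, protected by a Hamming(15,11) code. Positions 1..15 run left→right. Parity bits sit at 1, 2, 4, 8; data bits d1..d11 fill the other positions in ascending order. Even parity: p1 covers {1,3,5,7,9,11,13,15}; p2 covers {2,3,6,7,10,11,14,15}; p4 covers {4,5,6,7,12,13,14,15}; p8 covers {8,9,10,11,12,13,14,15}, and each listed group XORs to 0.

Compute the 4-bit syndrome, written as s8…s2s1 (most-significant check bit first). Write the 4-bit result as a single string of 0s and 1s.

1101

s1 (pos 1,3,5,7,9,11,13,15): 0⊕1⊕1⊕1⊕0⊕1⊕0⊕1 = 1
s2 (pos 2,3,6,7,10,11,14,15): 1⊕1⊕1⊕1⊕1⊕1⊕1⊕1 = 0
s4 (pos 4,5,6,7,12,13,14,15): 1⊕1⊕1⊕1⊕1⊕0⊕1⊕1 = 1
s8 (pos 8,9,10,11,12,13,14,15): 0⊕0⊕1⊕1⊕1⊕0⊕1⊕1 = 1
Syndrome s8…s1 = 1101 → error at position 13.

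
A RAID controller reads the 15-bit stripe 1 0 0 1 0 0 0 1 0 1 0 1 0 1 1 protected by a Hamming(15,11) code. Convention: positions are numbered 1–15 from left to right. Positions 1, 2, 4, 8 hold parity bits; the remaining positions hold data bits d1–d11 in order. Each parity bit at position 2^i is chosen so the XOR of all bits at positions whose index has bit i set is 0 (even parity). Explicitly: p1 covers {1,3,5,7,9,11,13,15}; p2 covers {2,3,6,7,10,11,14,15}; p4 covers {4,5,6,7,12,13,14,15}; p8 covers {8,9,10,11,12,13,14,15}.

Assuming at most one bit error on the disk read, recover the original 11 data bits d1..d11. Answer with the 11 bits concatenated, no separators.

s1 (pos 1,3,5,7,9,11,13,15): 1⊕0⊕0⊕0⊕0⊕0⊕0⊕1 = 0
s2 (pos 2,3,6,7,10,11,14,15): 0⊕0⊕0⊕0⊕1⊕0⊕1⊕1 = 1
s4 (pos 4,5,6,7,12,13,14,15): 1⊕0⊕0⊕0⊕1⊕0⊕1⊕1 = 0
s8 (pos 8,9,10,11,12,13,14,15): 1⊕0⊕1⊕0⊕1⊕0⊕1⊕1 = 1
Syndrome s8…s1 = 1010 → error at position 10.
Flip position 10: 100100010101011 → 100100010001011
Read data bits from positions 3,5,6,7,9,10,11,12,13,14,15: 00000001011

00000001011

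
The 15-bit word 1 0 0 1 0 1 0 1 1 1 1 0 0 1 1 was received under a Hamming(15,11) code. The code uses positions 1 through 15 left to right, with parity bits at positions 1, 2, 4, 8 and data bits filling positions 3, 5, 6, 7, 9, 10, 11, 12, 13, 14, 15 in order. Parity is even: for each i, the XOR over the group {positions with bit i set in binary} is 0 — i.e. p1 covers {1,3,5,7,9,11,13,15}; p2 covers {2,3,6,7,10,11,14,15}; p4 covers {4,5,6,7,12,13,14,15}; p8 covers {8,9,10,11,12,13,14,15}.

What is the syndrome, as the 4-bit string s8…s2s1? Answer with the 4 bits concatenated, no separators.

0010

s1 (pos 1,3,5,7,9,11,13,15): 1⊕0⊕0⊕0⊕1⊕1⊕0⊕1 = 0
s2 (pos 2,3,6,7,10,11,14,15): 0⊕0⊕1⊕0⊕1⊕1⊕1⊕1 = 1
s4 (pos 4,5,6,7,12,13,14,15): 1⊕0⊕1⊕0⊕0⊕0⊕1⊕1 = 0
s8 (pos 8,9,10,11,12,13,14,15): 1⊕1⊕1⊕1⊕0⊕0⊕1⊕1 = 0
Syndrome s8…s1 = 0010 → error at position 2.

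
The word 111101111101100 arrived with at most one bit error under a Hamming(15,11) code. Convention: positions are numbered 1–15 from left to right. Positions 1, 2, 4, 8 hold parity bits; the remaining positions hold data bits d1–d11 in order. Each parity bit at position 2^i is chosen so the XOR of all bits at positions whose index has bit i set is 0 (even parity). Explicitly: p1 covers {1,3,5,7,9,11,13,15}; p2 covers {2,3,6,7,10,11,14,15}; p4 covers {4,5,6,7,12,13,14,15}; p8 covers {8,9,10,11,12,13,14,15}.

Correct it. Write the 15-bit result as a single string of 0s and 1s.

s1 (pos 1,3,5,7,9,11,13,15): 1⊕1⊕0⊕1⊕1⊕0⊕1⊕0 = 1
s2 (pos 2,3,6,7,10,11,14,15): 1⊕1⊕1⊕1⊕1⊕0⊕0⊕0 = 1
s4 (pos 4,5,6,7,12,13,14,15): 1⊕0⊕1⊕1⊕1⊕1⊕0⊕0 = 1
s8 (pos 8,9,10,11,12,13,14,15): 1⊕1⊕1⊕0⊕1⊕1⊕0⊕0 = 1
Syndrome s8…s1 = 1111 → error at position 15.
Flip position 15: 111101111101100 → 111101111101101

111101111101101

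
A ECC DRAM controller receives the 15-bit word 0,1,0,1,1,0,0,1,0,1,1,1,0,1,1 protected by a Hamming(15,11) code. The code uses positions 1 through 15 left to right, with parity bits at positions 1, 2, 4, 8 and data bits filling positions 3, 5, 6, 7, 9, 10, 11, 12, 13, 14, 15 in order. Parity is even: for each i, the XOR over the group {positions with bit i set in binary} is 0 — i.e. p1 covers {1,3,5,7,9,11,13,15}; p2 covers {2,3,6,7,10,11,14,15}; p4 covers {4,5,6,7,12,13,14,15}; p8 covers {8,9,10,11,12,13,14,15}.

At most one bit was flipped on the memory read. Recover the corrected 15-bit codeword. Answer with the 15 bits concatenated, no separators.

s1 (pos 1,3,5,7,9,11,13,15): 0⊕0⊕1⊕0⊕0⊕1⊕0⊕1 = 1
s2 (pos 2,3,6,7,10,11,14,15): 1⊕0⊕0⊕0⊕1⊕1⊕1⊕1 = 1
s4 (pos 4,5,6,7,12,13,14,15): 1⊕1⊕0⊕0⊕1⊕0⊕1⊕1 = 1
s8 (pos 8,9,10,11,12,13,14,15): 1⊕0⊕1⊕1⊕1⊕0⊕1⊕1 = 0
Syndrome s8…s1 = 0111 → error at position 7.
Flip position 7: 010110010111011 → 010110110111011

010110110111011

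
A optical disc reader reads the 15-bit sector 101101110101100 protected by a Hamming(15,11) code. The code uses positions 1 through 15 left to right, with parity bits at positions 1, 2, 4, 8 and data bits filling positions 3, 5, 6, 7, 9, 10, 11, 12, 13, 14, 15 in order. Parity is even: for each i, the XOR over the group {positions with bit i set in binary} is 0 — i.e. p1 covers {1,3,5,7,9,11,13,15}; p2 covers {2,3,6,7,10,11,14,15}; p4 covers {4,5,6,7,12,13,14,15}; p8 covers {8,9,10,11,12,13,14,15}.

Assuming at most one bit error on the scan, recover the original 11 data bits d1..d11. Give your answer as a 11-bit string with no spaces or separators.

s1 (pos 1,3,5,7,9,11,13,15): 1⊕1⊕0⊕1⊕0⊕0⊕1⊕0 = 0
s2 (pos 2,3,6,7,10,11,14,15): 0⊕1⊕1⊕1⊕1⊕0⊕0⊕0 = 0
s4 (pos 4,5,6,7,12,13,14,15): 1⊕0⊕1⊕1⊕1⊕1⊕0⊕0 = 1
s8 (pos 8,9,10,11,12,13,14,15): 1⊕0⊕1⊕0⊕1⊕1⊕0⊕0 = 0
Syndrome s8…s1 = 0100 → error at position 4.
Flip position 4: 101101110101100 → 101001110101100
Read data bits from positions 3,5,6,7,9,10,11,12,13,14,15: 10110101100

10110101100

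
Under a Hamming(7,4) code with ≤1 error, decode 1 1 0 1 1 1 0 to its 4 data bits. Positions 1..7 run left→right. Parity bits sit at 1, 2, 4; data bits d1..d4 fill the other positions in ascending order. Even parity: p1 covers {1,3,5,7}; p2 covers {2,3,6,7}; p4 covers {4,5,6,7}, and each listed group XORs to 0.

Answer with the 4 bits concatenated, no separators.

0110

s1 (pos 1,3,5,7): 1⊕0⊕1⊕0 = 0
s2 (pos 2,3,6,7): 1⊕0⊕1⊕0 = 0
s4 (pos 4,5,6,7): 1⊕1⊕1⊕0 = 1
Syndrome s4…s1 = 100 → error at position 4.
Flip position 4: 1101110 → 1100110
Read data bits from positions 3,5,6,7: 0110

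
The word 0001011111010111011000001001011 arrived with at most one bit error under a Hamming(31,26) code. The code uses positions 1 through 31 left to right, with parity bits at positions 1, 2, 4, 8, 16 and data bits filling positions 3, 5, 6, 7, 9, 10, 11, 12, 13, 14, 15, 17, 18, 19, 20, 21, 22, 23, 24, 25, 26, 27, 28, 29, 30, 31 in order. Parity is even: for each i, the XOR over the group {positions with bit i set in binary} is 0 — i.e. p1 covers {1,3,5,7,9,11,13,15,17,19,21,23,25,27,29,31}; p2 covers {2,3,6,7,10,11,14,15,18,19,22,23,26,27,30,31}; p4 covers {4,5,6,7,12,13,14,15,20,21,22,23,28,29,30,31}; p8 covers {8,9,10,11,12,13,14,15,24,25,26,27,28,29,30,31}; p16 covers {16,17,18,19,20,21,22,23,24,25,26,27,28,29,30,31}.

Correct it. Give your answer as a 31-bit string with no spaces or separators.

0001011111010111011001001001011

s1 (pos 1,3,5,7,9,11,13,15,17,19,21,23,25,27,29,31): 0⊕0⊕0⊕1⊕1⊕0⊕0⊕1⊕0⊕1⊕0⊕0⊕1⊕0⊕0⊕1 = 0
s2 (pos 2,3,6,7,10,11,14,15,18,19,22,23,26,27,30,31): 0⊕0⊕1⊕1⊕1⊕0⊕1⊕1⊕1⊕1⊕0⊕0⊕0⊕0⊕1⊕1 = 1
s4 (pos 4,5,6,7,12,13,14,15,20,21,22,23,28,29,30,31): 1⊕0⊕1⊕1⊕1⊕0⊕1⊕1⊕0⊕0⊕0⊕0⊕1⊕0⊕1⊕1 = 1
s8 (pos 8,9,10,11,12,13,14,15,24,25,26,27,28,29,30,31): 1⊕1⊕1⊕0⊕1⊕0⊕1⊕1⊕0⊕1⊕0⊕0⊕1⊕0⊕1⊕1 = 0
s16 (pos 16,17,18,19,20,21,22,23,24,25,26,27,28,29,30,31): 1⊕0⊕1⊕1⊕0⊕0⊕0⊕0⊕0⊕1⊕0⊕0⊕1⊕0⊕1⊕1 = 1
Syndrome s16…s1 = 10110 → error at position 22.
Flip position 22: 0001011111010111011000001001011 → 0001011111010111011001001001011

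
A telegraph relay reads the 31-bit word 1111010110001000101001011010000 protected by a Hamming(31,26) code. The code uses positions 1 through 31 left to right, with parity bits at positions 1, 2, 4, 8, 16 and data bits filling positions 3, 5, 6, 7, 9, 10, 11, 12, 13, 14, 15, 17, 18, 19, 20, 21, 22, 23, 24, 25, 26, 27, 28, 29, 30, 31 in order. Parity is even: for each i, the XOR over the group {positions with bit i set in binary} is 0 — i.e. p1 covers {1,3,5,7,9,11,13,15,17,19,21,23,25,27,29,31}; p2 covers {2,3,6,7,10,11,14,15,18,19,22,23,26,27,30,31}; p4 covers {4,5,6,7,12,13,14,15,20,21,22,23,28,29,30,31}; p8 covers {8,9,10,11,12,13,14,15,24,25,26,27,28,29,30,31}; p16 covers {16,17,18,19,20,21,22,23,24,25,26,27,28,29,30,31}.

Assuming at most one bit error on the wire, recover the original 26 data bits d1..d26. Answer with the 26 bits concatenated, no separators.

10101000100101001011010000

s1 (pos 1,3,5,7,9,11,13,15,17,19,21,23,25,27,29,31): 1⊕1⊕0⊕0⊕1⊕0⊕1⊕0⊕1⊕1⊕0⊕0⊕1⊕1⊕0⊕0 = 0
s2 (pos 2,3,6,7,10,11,14,15,18,19,22,23,26,27,30,31): 1⊕1⊕1⊕0⊕0⊕0⊕0⊕0⊕0⊕1⊕1⊕0⊕0⊕1⊕0⊕0 = 0
s4 (pos 4,5,6,7,12,13,14,15,20,21,22,23,28,29,30,31): 1⊕0⊕1⊕0⊕0⊕1⊕0⊕0⊕0⊕0⊕1⊕0⊕0⊕0⊕0⊕0 = 0
s8 (pos 8,9,10,11,12,13,14,15,24,25,26,27,28,29,30,31): 1⊕1⊕0⊕0⊕0⊕1⊕0⊕0⊕1⊕1⊕0⊕1⊕0⊕0⊕0⊕0 = 0
s16 (pos 16,17,18,19,20,21,22,23,24,25,26,27,28,29,30,31): 0⊕1⊕0⊕1⊕0⊕0⊕1⊕0⊕1⊕1⊕0⊕1⊕0⊕0⊕0⊕0 = 0
Syndrome s16…s1 = 00000 → no error.
Read data bits from positions 3,5,6,7,9,10,11,12,13,14,15,17,18,19,20,21,22,23,24,25,26,27,28,29,30,31: 10101000100101001011010000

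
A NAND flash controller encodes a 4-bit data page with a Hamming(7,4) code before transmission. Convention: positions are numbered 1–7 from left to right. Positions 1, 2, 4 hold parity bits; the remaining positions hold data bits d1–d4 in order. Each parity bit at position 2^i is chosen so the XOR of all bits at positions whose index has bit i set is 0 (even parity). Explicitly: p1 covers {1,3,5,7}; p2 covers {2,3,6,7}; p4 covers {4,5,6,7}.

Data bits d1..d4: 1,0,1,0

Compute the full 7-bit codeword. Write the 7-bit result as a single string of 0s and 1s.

Place data at non-parity positions: p1 p2 1 p4 0 1 0
p1 (pos 1,3,5,7): XOR of data positions = 1⊕0⊕0 = 1
p2 (pos 2,3,6,7): XOR of data positions = 1⊕1⊕0 = 0
p4 (pos 4,5,6,7): XOR of data positions = 0⊕1⊕0 = 1
Codeword: 1011010

1011010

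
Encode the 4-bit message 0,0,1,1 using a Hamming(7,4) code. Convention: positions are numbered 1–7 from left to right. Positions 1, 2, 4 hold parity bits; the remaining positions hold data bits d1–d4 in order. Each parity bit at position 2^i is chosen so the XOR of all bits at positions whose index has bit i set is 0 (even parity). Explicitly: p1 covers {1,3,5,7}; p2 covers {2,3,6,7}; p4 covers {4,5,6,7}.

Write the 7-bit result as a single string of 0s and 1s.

Place data at non-parity positions: p1 p2 0 p4 0 1 1
p1 (pos 1,3,5,7): XOR of data positions = 0⊕0⊕1 = 1
p2 (pos 2,3,6,7): XOR of data positions = 0⊕1⊕1 = 0
p4 (pos 4,5,6,7): XOR of data positions = 0⊕1⊕1 = 0
Codeword: 1000011

1000011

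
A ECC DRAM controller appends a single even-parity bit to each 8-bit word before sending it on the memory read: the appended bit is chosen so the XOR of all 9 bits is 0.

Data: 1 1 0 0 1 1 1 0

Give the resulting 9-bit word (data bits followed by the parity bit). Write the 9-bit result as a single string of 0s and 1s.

XOR of the 8 data bits: 1⊕1⊕0⊕0⊕1⊕1⊕1⊕0 = 1
Parity bit = 1 (so all 9 bits XOR to 0).

110011101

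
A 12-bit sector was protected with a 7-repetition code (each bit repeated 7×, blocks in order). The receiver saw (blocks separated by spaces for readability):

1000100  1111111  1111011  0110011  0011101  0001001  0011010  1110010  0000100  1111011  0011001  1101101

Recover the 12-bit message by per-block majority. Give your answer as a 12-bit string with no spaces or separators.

011110010101

Block 1 (1000100): 2 ones → 0
Block 2 (1111111): 7 ones → 1
Block 3 (1111011): 6 ones → 1
Block 4 (0110011): 4 ones → 1
Block 5 (0011101): 4 ones → 1
Block 6 (0001001): 2 ones → 0
Block 7 (0011010): 3 ones → 0
Block 8 (1110010): 4 ones → 1
Block 9 (0000100): 1 one → 0
Block 10 (1111011): 6 ones → 1
Block 11 (0011001): 3 ones → 0
Block 12 (1101101): 5 ones → 1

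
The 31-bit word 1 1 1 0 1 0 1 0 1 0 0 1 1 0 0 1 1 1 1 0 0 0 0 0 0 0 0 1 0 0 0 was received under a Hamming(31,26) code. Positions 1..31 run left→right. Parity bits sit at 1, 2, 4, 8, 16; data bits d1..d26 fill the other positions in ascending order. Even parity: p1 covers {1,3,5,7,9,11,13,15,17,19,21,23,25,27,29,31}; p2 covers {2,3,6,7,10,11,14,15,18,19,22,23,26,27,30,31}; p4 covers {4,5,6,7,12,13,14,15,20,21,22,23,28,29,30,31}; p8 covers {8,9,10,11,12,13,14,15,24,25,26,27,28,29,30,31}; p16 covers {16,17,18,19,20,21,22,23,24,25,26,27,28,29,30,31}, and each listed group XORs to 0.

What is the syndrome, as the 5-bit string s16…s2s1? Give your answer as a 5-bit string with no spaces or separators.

10110

s1 (pos 1,3,5,7,9,11,13,15,17,19,21,23,25,27,29,31): 1⊕1⊕1⊕1⊕1⊕0⊕1⊕0⊕1⊕1⊕0⊕0⊕0⊕0⊕0⊕0 = 0
s2 (pos 2,3,6,7,10,11,14,15,18,19,22,23,26,27,30,31): 1⊕1⊕0⊕1⊕0⊕0⊕0⊕0⊕1⊕1⊕0⊕0⊕0⊕0⊕0⊕0 = 1
s4 (pos 4,5,6,7,12,13,14,15,20,21,22,23,28,29,30,31): 0⊕1⊕0⊕1⊕1⊕1⊕0⊕0⊕0⊕0⊕0⊕0⊕1⊕0⊕0⊕0 = 1
s8 (pos 8,9,10,11,12,13,14,15,24,25,26,27,28,29,30,31): 0⊕1⊕0⊕0⊕1⊕1⊕0⊕0⊕0⊕0⊕0⊕0⊕1⊕0⊕0⊕0 = 0
s16 (pos 16,17,18,19,20,21,22,23,24,25,26,27,28,29,30,31): 1⊕1⊕1⊕1⊕0⊕0⊕0⊕0⊕0⊕0⊕0⊕0⊕1⊕0⊕0⊕0 = 1
Syndrome s16…s1 = 10110 → error at position 22.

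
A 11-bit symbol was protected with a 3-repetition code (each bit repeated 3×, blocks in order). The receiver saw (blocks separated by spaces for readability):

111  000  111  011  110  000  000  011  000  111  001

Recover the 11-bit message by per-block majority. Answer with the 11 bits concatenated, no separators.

10111001010

Block 1 (111): 3 ones → 1
Block 2 (000): 0 ones → 0
Block 3 (111): 3 ones → 1
Block 4 (011): 2 ones → 1
Block 5 (110): 2 ones → 1
Block 6 (000): 0 ones → 0
Block 7 (000): 0 ones → 0
Block 8 (011): 2 ones → 1
Block 9 (000): 0 ones → 0
Block 10 (111): 3 ones → 1
Block 11 (001): 1 one → 0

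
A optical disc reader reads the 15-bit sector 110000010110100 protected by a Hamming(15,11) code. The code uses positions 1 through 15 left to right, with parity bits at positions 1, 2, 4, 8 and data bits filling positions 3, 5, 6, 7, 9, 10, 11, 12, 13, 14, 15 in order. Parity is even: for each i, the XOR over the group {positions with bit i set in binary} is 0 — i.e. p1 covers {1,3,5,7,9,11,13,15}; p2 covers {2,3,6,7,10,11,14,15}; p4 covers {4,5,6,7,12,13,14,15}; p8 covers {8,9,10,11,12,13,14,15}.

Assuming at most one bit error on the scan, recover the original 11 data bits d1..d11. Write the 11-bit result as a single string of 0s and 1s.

00010110100

s1 (pos 1,3,5,7,9,11,13,15): 1⊕0⊕0⊕0⊕0⊕1⊕1⊕0 = 1
s2 (pos 2,3,6,7,10,11,14,15): 1⊕0⊕0⊕0⊕1⊕1⊕0⊕0 = 1
s4 (pos 4,5,6,7,12,13,14,15): 0⊕0⊕0⊕0⊕0⊕1⊕0⊕0 = 1
s8 (pos 8,9,10,11,12,13,14,15): 1⊕0⊕1⊕1⊕0⊕1⊕0⊕0 = 0
Syndrome s8…s1 = 0111 → error at position 7.
Flip position 7: 110000010110100 → 110000110110100
Read data bits from positions 3,5,6,7,9,10,11,12,13,14,15: 00010110100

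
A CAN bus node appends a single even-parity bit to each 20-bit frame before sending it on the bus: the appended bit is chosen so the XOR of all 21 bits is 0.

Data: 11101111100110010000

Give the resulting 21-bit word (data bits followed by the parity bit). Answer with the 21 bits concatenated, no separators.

XOR of the 20 data bits: 1⊕1⊕1⊕0⊕1⊕1⊕1⊕1⊕1⊕0⊕0⊕1⊕1⊕0⊕0⊕1⊕0⊕0⊕0⊕0 = 1
Parity bit = 1 (so all 21 bits XOR to 0).

111011111001100100001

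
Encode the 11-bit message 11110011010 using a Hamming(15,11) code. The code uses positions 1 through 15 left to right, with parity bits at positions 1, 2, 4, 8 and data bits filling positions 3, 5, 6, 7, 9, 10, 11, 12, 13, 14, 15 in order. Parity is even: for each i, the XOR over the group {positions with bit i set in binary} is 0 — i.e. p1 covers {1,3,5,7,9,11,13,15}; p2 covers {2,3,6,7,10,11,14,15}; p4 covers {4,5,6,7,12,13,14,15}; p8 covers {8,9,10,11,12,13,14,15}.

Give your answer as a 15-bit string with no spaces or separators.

Place data at non-parity positions: p1 p2 1 p4 1 1 1 p8 0 0 1 1 0 1 0
p1 (pos 1,3,5,7,9,11,13,15): XOR of data positions = 1⊕1⊕1⊕0⊕1⊕0⊕0 = 0
p2 (pos 2,3,6,7,10,11,14,15): XOR of data positions = 1⊕1⊕1⊕0⊕1⊕1⊕0 = 1
p4 (pos 4,5,6,7,12,13,14,15): XOR of data positions = 1⊕1⊕1⊕1⊕0⊕1⊕0 = 1
p8 (pos 8,9,10,11,12,13,14,15): XOR of data positions = 0⊕0⊕1⊕1⊕0⊕1⊕0 = 1
Codeword: 011111110011010

011111110011010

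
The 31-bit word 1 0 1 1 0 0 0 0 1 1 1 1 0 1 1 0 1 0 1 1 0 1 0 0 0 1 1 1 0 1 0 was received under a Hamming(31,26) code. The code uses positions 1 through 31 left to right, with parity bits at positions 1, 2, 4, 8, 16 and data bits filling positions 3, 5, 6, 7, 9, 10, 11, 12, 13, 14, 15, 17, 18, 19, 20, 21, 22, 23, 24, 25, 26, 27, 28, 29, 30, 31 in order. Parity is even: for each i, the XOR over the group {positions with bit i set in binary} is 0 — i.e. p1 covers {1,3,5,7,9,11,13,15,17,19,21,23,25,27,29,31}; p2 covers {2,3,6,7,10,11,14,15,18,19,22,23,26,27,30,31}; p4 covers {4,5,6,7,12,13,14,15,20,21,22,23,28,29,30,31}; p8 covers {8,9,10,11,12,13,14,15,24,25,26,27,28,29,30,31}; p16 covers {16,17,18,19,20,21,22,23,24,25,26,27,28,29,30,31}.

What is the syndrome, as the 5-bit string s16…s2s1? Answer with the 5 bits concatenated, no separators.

00000

s1 (pos 1,3,5,7,9,11,13,15,17,19,21,23,25,27,29,31): 1⊕1⊕0⊕0⊕1⊕1⊕0⊕1⊕1⊕1⊕0⊕0⊕0⊕1⊕0⊕0 = 0
s2 (pos 2,3,6,7,10,11,14,15,18,19,22,23,26,27,30,31): 0⊕1⊕0⊕0⊕1⊕1⊕1⊕1⊕0⊕1⊕1⊕0⊕1⊕1⊕1⊕0 = 0
s4 (pos 4,5,6,7,12,13,14,15,20,21,22,23,28,29,30,31): 1⊕0⊕0⊕0⊕1⊕0⊕1⊕1⊕1⊕0⊕1⊕0⊕1⊕0⊕1⊕0 = 0
s8 (pos 8,9,10,11,12,13,14,15,24,25,26,27,28,29,30,31): 0⊕1⊕1⊕1⊕1⊕0⊕1⊕1⊕0⊕0⊕1⊕1⊕1⊕0⊕1⊕0 = 0
s16 (pos 16,17,18,19,20,21,22,23,24,25,26,27,28,29,30,31): 0⊕1⊕0⊕1⊕1⊕0⊕1⊕0⊕0⊕0⊕1⊕1⊕1⊕0⊕1⊕0 = 0
Syndrome s16…s1 = 00000 → no error.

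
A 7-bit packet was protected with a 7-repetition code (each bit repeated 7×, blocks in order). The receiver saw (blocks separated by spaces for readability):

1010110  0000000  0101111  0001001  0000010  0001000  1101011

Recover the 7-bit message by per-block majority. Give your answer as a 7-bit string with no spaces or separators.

1010001

Block 1 (1010110): 4 ones → 1
Block 2 (0000000): 0 ones → 0
Block 3 (0101111): 5 ones → 1
Block 4 (0001001): 2 ones → 0
Block 5 (0000010): 1 one → 0
Block 6 (0001000): 1 one → 0
Block 7 (1101011): 5 ones → 1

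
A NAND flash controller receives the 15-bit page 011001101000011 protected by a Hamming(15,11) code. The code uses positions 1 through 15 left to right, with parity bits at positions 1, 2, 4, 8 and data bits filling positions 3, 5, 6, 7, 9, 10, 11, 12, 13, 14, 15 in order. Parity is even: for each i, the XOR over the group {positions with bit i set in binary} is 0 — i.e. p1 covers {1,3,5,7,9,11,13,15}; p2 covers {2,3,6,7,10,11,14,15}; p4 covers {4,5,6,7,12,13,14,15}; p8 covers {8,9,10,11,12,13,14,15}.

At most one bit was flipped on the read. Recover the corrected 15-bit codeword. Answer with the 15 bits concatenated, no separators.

011001111000011

s1 (pos 1,3,5,7,9,11,13,15): 0⊕1⊕0⊕1⊕1⊕0⊕0⊕1 = 0
s2 (pos 2,3,6,7,10,11,14,15): 1⊕1⊕1⊕1⊕0⊕0⊕1⊕1 = 0
s4 (pos 4,5,6,7,12,13,14,15): 0⊕0⊕1⊕1⊕0⊕0⊕1⊕1 = 0
s8 (pos 8,9,10,11,12,13,14,15): 0⊕1⊕0⊕0⊕0⊕0⊕1⊕1 = 1
Syndrome s8…s1 = 1000 → error at position 8.
Flip position 8: 011001101000011 → 011001111000011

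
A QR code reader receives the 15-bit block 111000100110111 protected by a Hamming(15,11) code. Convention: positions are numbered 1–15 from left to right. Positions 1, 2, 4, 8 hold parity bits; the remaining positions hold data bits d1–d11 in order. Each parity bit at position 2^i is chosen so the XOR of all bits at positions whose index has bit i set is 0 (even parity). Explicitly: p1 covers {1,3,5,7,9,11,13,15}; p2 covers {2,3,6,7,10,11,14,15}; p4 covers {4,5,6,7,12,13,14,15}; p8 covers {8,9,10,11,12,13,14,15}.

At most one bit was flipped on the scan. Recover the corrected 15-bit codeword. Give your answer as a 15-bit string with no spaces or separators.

111000100010111

s1 (pos 1,3,5,7,9,11,13,15): 1⊕1⊕0⊕1⊕0⊕1⊕1⊕1 = 0
s2 (pos 2,3,6,7,10,11,14,15): 1⊕1⊕0⊕1⊕1⊕1⊕1⊕1 = 1
s4 (pos 4,5,6,7,12,13,14,15): 0⊕0⊕0⊕1⊕0⊕1⊕1⊕1 = 0
s8 (pos 8,9,10,11,12,13,14,15): 0⊕0⊕1⊕1⊕0⊕1⊕1⊕1 = 1
Syndrome s8…s1 = 1010 → error at position 10.
Flip position 10: 111000100110111 → 111000100010111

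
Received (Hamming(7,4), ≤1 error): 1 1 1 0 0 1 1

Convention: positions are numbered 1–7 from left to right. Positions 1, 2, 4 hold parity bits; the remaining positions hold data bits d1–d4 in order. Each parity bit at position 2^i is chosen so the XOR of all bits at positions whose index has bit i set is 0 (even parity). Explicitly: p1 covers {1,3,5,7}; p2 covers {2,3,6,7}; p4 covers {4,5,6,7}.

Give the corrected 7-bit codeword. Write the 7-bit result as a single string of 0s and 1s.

0110011

s1 (pos 1,3,5,7): 1⊕1⊕0⊕1 = 1
s2 (pos 2,3,6,7): 1⊕1⊕1⊕1 = 0
s4 (pos 4,5,6,7): 0⊕0⊕1⊕1 = 0
Syndrome s4…s1 = 001 → error at position 1.
Flip position 1: 1110011 → 0110011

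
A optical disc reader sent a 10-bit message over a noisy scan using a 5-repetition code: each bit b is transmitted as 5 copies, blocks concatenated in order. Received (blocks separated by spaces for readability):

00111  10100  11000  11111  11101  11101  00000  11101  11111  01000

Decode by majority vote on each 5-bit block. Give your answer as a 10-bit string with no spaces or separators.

1001110110

Block 1 (00111): 3 ones → 1
Block 2 (10100): 2 ones → 0
Block 3 (11000): 2 ones → 0
Block 4 (11111): 5 ones → 1
Block 5 (11101): 4 ones → 1
Block 6 (11101): 4 ones → 1
Block 7 (00000): 0 ones → 0
Block 8 (11101): 4 ones → 1
Block 9 (11111): 5 ones → 1
Block 10 (01000): 1 one → 0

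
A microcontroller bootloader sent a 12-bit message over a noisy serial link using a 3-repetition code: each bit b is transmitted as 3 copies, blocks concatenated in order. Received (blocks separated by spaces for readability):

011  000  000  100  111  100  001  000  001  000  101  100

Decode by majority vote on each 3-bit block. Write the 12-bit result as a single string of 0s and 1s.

100010000010

Block 1 (011): 2 ones → 1
Block 2 (000): 0 ones → 0
Block 3 (000): 0 ones → 0
Block 4 (100): 1 one → 0
Block 5 (111): 3 ones → 1
Block 6 (100): 1 one → 0
Block 7 (001): 1 one → 0
Block 8 (000): 0 ones → 0
Block 9 (001): 1 one → 0
Block 10 (000): 0 ones → 0
Block 11 (101): 2 ones → 1
Block 12 (100): 1 one → 0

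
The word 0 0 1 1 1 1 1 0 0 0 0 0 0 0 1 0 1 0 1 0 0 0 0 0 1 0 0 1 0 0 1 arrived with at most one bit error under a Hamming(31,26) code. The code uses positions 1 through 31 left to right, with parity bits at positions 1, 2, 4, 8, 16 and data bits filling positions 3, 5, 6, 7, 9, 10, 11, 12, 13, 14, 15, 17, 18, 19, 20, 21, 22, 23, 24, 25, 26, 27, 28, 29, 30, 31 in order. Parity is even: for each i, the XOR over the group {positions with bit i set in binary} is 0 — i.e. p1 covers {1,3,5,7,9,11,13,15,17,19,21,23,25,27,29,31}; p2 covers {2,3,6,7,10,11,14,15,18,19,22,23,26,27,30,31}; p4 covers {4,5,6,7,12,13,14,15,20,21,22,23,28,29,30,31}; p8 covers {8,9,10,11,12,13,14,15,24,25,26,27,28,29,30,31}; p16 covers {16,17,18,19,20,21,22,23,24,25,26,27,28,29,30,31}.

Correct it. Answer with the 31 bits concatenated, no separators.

0011111000000010101100001001001

s1 (pos 1,3,5,7,9,11,13,15,17,19,21,23,25,27,29,31): 0⊕1⊕1⊕1⊕0⊕0⊕0⊕1⊕1⊕1⊕0⊕0⊕1⊕0⊕0⊕1 = 0
s2 (pos 2,3,6,7,10,11,14,15,18,19,22,23,26,27,30,31): 0⊕1⊕1⊕1⊕0⊕0⊕0⊕1⊕0⊕1⊕0⊕0⊕0⊕0⊕0⊕1 = 0
s4 (pos 4,5,6,7,12,13,14,15,20,21,22,23,28,29,30,31): 1⊕1⊕1⊕1⊕0⊕0⊕0⊕1⊕0⊕0⊕0⊕0⊕1⊕0⊕0⊕1 = 1
s8 (pos 8,9,10,11,12,13,14,15,24,25,26,27,28,29,30,31): 0⊕0⊕0⊕0⊕0⊕0⊕0⊕1⊕0⊕1⊕0⊕0⊕1⊕0⊕0⊕1 = 0
s16 (pos 16,17,18,19,20,21,22,23,24,25,26,27,28,29,30,31): 0⊕1⊕0⊕1⊕0⊕0⊕0⊕0⊕0⊕1⊕0⊕0⊕1⊕0⊕0⊕1 = 1
Syndrome s16…s1 = 10100 → error at position 20.
Flip position 20: 0011111000000010101000001001001 → 0011111000000010101100001001001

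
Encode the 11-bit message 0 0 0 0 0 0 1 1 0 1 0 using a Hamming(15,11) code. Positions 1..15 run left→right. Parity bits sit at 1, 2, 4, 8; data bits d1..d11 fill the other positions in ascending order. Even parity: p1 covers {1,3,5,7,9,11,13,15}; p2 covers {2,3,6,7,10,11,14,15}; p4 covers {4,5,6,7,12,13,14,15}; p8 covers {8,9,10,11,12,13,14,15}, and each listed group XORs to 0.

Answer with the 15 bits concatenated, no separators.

Place data at non-parity positions: p1 p2 0 p4 0 0 0 p8 0 0 1 1 0 1 0
p1 (pos 1,3,5,7,9,11,13,15): XOR of data positions = 0⊕0⊕0⊕0⊕1⊕0⊕0 = 1
p2 (pos 2,3,6,7,10,11,14,15): XOR of data positions = 0⊕0⊕0⊕0⊕1⊕1⊕0 = 0
p4 (pos 4,5,6,7,12,13,14,15): XOR of data positions = 0⊕0⊕0⊕1⊕0⊕1⊕0 = 0
p8 (pos 8,9,10,11,12,13,14,15): XOR of data positions = 0⊕0⊕1⊕1⊕0⊕1⊕0 = 1
Codeword: 100000010011010

100000010011010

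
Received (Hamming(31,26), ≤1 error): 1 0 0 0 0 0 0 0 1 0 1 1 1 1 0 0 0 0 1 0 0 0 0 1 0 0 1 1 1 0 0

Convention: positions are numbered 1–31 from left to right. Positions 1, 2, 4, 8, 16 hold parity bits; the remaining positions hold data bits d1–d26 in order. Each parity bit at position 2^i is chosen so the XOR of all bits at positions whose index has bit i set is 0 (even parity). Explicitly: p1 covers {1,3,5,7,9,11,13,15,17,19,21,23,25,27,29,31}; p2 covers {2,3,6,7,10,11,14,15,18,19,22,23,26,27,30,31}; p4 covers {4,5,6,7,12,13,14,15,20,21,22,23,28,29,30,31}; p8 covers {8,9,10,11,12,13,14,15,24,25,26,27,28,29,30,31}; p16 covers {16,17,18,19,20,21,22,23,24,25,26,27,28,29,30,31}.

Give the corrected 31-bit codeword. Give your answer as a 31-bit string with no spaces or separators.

1000000010111100001000010011000

s1 (pos 1,3,5,7,9,11,13,15,17,19,21,23,25,27,29,31): 1⊕0⊕0⊕0⊕1⊕1⊕1⊕0⊕0⊕1⊕0⊕0⊕0⊕1⊕1⊕0 = 1
s2 (pos 2,3,6,7,10,11,14,15,18,19,22,23,26,27,30,31): 0⊕0⊕0⊕0⊕0⊕1⊕1⊕0⊕0⊕1⊕0⊕0⊕0⊕1⊕0⊕0 = 0
s4 (pos 4,5,6,7,12,13,14,15,20,21,22,23,28,29,30,31): 0⊕0⊕0⊕0⊕1⊕1⊕1⊕0⊕0⊕0⊕0⊕0⊕1⊕1⊕0⊕0 = 1
s8 (pos 8,9,10,11,12,13,14,15,24,25,26,27,28,29,30,31): 0⊕1⊕0⊕1⊕1⊕1⊕1⊕0⊕1⊕0⊕0⊕1⊕1⊕1⊕0⊕0 = 1
s16 (pos 16,17,18,19,20,21,22,23,24,25,26,27,28,29,30,31): 0⊕0⊕0⊕1⊕0⊕0⊕0⊕0⊕1⊕0⊕0⊕1⊕1⊕1⊕0⊕0 = 1
Syndrome s16…s1 = 11101 → error at position 29.
Flip position 29: 1000000010111100001000010011100 → 1000000010111100001000010011000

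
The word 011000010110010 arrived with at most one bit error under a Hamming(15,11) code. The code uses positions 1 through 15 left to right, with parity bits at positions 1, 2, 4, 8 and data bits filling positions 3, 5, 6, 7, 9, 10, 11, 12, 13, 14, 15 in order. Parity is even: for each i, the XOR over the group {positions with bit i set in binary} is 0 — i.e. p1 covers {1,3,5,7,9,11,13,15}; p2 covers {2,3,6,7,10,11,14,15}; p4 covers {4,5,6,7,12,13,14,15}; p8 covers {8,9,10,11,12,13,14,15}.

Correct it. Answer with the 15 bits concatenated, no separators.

s1 (pos 1,3,5,7,9,11,13,15): 0⊕1⊕0⊕0⊕0⊕1⊕0⊕0 = 0
s2 (pos 2,3,6,7,10,11,14,15): 1⊕1⊕0⊕0⊕1⊕1⊕1⊕0 = 1
s4 (pos 4,5,6,7,12,13,14,15): 0⊕0⊕0⊕0⊕0⊕0⊕1⊕0 = 1
s8 (pos 8,9,10,11,12,13,14,15): 1⊕0⊕1⊕1⊕0⊕0⊕1⊕0 = 0
Syndrome s8…s1 = 0110 → error at position 6.
Flip position 6: 011000010110010 → 011001010110010

011001010110010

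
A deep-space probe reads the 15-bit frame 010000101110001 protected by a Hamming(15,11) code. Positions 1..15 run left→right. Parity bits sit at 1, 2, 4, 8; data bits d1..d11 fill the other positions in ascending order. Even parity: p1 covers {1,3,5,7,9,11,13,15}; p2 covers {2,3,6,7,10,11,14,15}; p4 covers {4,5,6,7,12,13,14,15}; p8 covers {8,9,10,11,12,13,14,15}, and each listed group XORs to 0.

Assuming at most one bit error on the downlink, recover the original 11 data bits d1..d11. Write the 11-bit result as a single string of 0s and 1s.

s1 (pos 1,3,5,7,9,11,13,15): 0⊕0⊕0⊕1⊕1⊕1⊕0⊕1 = 0
s2 (pos 2,3,6,7,10,11,14,15): 1⊕0⊕0⊕1⊕1⊕1⊕0⊕1 = 1
s4 (pos 4,5,6,7,12,13,14,15): 0⊕0⊕0⊕1⊕0⊕0⊕0⊕1 = 0
s8 (pos 8,9,10,11,12,13,14,15): 0⊕1⊕1⊕1⊕0⊕0⊕0⊕1 = 0
Syndrome s8…s1 = 0010 → error at position 2.
Flip position 2: 010000101110001 → 000000101110001
Read data bits from positions 3,5,6,7,9,10,11,12,13,14,15: 00011110001

00011110001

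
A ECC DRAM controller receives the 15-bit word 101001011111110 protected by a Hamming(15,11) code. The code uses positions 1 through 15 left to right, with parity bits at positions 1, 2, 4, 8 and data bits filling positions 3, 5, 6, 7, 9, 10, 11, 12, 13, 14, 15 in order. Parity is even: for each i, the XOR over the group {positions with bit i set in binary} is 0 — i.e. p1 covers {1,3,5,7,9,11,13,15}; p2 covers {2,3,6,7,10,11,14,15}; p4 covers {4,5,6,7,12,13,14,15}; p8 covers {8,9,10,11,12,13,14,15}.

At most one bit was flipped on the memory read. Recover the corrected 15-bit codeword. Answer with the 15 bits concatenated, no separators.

101001011101110

s1 (pos 1,3,5,7,9,11,13,15): 1⊕1⊕0⊕0⊕1⊕1⊕1⊕0 = 1
s2 (pos 2,3,6,7,10,11,14,15): 0⊕1⊕1⊕0⊕1⊕1⊕1⊕0 = 1
s4 (pos 4,5,6,7,12,13,14,15): 0⊕0⊕1⊕0⊕1⊕1⊕1⊕0 = 0
s8 (pos 8,9,10,11,12,13,14,15): 1⊕1⊕1⊕1⊕1⊕1⊕1⊕0 = 1
Syndrome s8…s1 = 1011 → error at position 11.
Flip position 11: 101001011111110 → 101001011101110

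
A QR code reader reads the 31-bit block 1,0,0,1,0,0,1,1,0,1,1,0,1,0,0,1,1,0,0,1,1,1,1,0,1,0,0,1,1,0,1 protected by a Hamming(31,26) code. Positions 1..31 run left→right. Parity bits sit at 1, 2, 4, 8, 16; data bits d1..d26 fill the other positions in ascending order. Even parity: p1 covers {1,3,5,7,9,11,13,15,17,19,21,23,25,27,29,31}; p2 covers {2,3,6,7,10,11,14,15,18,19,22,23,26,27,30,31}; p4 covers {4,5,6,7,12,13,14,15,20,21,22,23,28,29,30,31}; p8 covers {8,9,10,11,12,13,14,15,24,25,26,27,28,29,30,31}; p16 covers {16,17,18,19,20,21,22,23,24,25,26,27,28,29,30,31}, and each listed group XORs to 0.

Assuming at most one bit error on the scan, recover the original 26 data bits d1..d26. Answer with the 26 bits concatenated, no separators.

00010110100100111101001101

s1 (pos 1,3,5,7,9,11,13,15,17,19,21,23,25,27,29,31): 1⊕0⊕0⊕1⊕0⊕1⊕1⊕0⊕1⊕0⊕1⊕1⊕1⊕0⊕1⊕1 = 0
s2 (pos 2,3,6,7,10,11,14,15,18,19,22,23,26,27,30,31): 0⊕0⊕0⊕1⊕1⊕1⊕0⊕0⊕0⊕0⊕1⊕1⊕0⊕0⊕0⊕1 = 0
s4 (pos 4,5,6,7,12,13,14,15,20,21,22,23,28,29,30,31): 1⊕0⊕0⊕1⊕0⊕1⊕0⊕0⊕1⊕1⊕1⊕1⊕1⊕1⊕0⊕1 = 0
s8 (pos 8,9,10,11,12,13,14,15,24,25,26,27,28,29,30,31): 1⊕0⊕1⊕1⊕0⊕1⊕0⊕0⊕0⊕1⊕0⊕0⊕1⊕1⊕0⊕1 = 0
s16 (pos 16,17,18,19,20,21,22,23,24,25,26,27,28,29,30,31): 1⊕1⊕0⊕0⊕1⊕1⊕1⊕1⊕0⊕1⊕0⊕0⊕1⊕1⊕0⊕1 = 0
Syndrome s16…s1 = 00000 → no error.
Read data bits from positions 3,5,6,7,9,10,11,12,13,14,15,17,18,19,20,21,22,23,24,25,26,27,28,29,30,31: 00010110100100111101001101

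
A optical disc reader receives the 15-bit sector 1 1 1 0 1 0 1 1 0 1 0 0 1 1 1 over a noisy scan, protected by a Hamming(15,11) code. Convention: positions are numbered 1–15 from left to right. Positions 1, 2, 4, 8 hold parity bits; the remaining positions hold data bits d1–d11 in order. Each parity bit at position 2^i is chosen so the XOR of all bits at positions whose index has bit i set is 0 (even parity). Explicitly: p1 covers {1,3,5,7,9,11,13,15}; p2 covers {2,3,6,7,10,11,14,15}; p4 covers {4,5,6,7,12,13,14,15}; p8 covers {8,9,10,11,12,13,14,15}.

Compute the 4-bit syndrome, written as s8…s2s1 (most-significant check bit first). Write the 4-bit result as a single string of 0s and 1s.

s1 (pos 1,3,5,7,9,11,13,15): 1⊕1⊕1⊕1⊕0⊕0⊕1⊕1 = 0
s2 (pos 2,3,6,7,10,11,14,15): 1⊕1⊕0⊕1⊕1⊕0⊕1⊕1 = 0
s4 (pos 4,5,6,7,12,13,14,15): 0⊕1⊕0⊕1⊕0⊕1⊕1⊕1 = 1
s8 (pos 8,9,10,11,12,13,14,15): 1⊕0⊕1⊕0⊕0⊕1⊕1⊕1 = 1
Syndrome s8…s1 = 1100 → error at position 12.

1100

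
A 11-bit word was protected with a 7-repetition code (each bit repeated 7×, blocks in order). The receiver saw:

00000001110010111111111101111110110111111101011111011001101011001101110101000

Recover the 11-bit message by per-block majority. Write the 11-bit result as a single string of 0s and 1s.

01111111110

Block 1 (0000000): 0 ones → 0
Block 2 (1110010): 4 ones → 1
Block 3 (1111111): 7 ones → 1
Block 4 (1110111): 6 ones → 1
Block 5 (1110110): 5 ones → 1
Block 6 (1111111): 7 ones → 1
Block 7 (0101111): 5 ones → 1
Block 8 (1011001): 4 ones → 1
Block 9 (1010110): 4 ones → 1
Block 10 (0110111): 5 ones → 1
Block 11 (0101000): 2 ones → 0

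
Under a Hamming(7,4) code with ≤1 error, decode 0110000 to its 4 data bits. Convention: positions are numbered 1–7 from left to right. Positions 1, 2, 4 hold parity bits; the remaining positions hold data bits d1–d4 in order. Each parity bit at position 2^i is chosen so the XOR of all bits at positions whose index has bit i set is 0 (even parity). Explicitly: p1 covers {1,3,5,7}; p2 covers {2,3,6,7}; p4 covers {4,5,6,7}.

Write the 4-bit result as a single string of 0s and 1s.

s1 (pos 1,3,5,7): 0⊕1⊕0⊕0 = 1
s2 (pos 2,3,6,7): 1⊕1⊕0⊕0 = 0
s4 (pos 4,5,6,7): 0⊕0⊕0⊕0 = 0
Syndrome s4…s1 = 001 → error at position 1.
Flip position 1: 0110000 → 1110000
Read data bits from positions 3,5,6,7: 1000

1000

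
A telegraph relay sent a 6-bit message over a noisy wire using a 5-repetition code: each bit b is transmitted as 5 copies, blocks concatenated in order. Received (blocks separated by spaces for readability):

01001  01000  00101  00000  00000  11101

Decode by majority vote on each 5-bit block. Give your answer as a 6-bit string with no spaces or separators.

Block 1 (01001): 2 ones → 0
Block 2 (01000): 1 one → 0
Block 3 (00101): 2 ones → 0
Block 4 (00000): 0 ones → 0
Block 5 (00000): 0 ones → 0
Block 6 (11101): 4 ones → 1

000001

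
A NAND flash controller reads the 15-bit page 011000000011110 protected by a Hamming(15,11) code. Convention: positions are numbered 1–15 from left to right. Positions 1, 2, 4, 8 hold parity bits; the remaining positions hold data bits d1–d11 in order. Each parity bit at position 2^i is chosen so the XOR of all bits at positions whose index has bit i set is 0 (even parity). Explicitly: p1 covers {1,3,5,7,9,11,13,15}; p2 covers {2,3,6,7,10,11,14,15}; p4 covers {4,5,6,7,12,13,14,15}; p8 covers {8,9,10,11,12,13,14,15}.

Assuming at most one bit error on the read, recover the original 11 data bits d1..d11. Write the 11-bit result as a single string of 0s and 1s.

s1 (pos 1,3,5,7,9,11,13,15): 0⊕1⊕0⊕0⊕0⊕1⊕1⊕0 = 1
s2 (pos 2,3,6,7,10,11,14,15): 1⊕1⊕0⊕0⊕0⊕1⊕1⊕0 = 0
s4 (pos 4,5,6,7,12,13,14,15): 0⊕0⊕0⊕0⊕1⊕1⊕1⊕0 = 1
s8 (pos 8,9,10,11,12,13,14,15): 0⊕0⊕0⊕1⊕1⊕1⊕1⊕0 = 0
Syndrome s8…s1 = 0101 → error at position 5.
Flip position 5: 011000000011110 → 011010000011110
Read data bits from positions 3,5,6,7,9,10,11,12,13,14,15: 11000011110

11000011110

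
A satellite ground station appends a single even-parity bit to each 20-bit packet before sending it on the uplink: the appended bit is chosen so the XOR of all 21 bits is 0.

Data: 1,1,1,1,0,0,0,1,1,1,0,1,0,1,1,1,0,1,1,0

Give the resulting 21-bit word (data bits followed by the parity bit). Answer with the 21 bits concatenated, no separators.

111100011101011101101

XOR of the 20 data bits: 1⊕1⊕1⊕1⊕0⊕0⊕0⊕1⊕1⊕1⊕0⊕1⊕0⊕1⊕1⊕1⊕0⊕1⊕1⊕0 = 1
Parity bit = 1 (so all 21 bits XOR to 0).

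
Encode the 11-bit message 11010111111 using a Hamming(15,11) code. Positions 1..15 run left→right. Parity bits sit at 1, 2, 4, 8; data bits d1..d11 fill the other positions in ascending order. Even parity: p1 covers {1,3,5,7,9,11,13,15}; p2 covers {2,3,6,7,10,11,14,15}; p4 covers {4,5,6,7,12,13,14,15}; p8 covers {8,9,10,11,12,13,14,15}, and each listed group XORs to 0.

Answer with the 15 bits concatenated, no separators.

001010100111111

Place data at non-parity positions: p1 p2 1 p4 1 0 1 p8 0 1 1 1 1 1 1
p1 (pos 1,3,5,7,9,11,13,15): XOR of data positions = 1⊕1⊕1⊕0⊕1⊕1⊕1 = 0
p2 (pos 2,3,6,7,10,11,14,15): XOR of data positions = 1⊕0⊕1⊕1⊕1⊕1⊕1 = 0
p4 (pos 4,5,6,7,12,13,14,15): XOR of data positions = 1⊕0⊕1⊕1⊕1⊕1⊕1 = 0
p8 (pos 8,9,10,11,12,13,14,15): XOR of data positions = 0⊕1⊕1⊕1⊕1⊕1⊕1 = 0
Codeword: 001010100111111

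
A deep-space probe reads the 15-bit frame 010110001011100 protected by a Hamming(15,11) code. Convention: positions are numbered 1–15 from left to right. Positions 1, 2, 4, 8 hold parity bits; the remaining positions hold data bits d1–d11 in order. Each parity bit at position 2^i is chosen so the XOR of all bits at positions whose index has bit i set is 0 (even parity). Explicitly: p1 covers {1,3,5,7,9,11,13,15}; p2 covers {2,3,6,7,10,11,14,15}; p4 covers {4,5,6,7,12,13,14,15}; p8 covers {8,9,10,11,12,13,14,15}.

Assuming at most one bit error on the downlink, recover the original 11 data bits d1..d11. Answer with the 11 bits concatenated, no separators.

s1 (pos 1,3,5,7,9,11,13,15): 0⊕0⊕1⊕0⊕1⊕1⊕1⊕0 = 0
s2 (pos 2,3,6,7,10,11,14,15): 1⊕0⊕0⊕0⊕0⊕1⊕0⊕0 = 0
s4 (pos 4,5,6,7,12,13,14,15): 1⊕1⊕0⊕0⊕1⊕1⊕0⊕0 = 0
s8 (pos 8,9,10,11,12,13,14,15): 0⊕1⊕0⊕1⊕1⊕1⊕0⊕0 = 0
Syndrome s8…s1 = 0000 → no error.
Read data bits from positions 3,5,6,7,9,10,11,12,13,14,15: 01001011100

01001011100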